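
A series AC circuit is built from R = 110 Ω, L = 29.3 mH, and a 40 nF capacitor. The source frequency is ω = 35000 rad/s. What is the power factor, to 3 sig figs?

X_L = ωL = 1030 Ω
X_C = 1/(ωC) = 714 Ω
Net reactance X = X_L − X_C = 311 Ω
Z = 110 + j311 Ω
|Z| = √(110² + 311²) = 330 Ω
∠Z = arctan(311/110) = 70.5°
cos φ = cos(70.5°) = 0.333

0.333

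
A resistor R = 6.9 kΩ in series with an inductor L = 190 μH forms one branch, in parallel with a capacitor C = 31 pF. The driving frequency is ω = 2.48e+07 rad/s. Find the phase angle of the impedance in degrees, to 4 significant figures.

-81.98°

X_L = ωL = 4712 Ω
X_C = 1/(ωC) = 1301 Ω
Branch 1 (R+jX_L): Z₁ = 6900 + j4712 Ω, |Z₁| = 8355 Ω
Branch 2 (−jX_C): Z₂ = −j1301 Ω
Parallel: Z = Z₁Z₂/(Z₁+Z₂), |Z| = 1412 Ω, ∠Z = -81.98°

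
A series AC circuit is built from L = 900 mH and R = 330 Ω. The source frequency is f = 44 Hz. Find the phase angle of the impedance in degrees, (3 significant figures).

37.0°

ω = 2πf = 276.5 rad/s
X_L = ωL = 249 Ω
Z = 330 + j249 Ω
|Z| = √(330² + 249²) = 413 Ω
∠Z = arctan(249/330) = 37.0°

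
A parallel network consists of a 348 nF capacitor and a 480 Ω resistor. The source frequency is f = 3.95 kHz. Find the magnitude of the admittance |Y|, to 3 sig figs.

ω = 2πf = 24820 rad/s
X_C = 1/(ωC) = 116 Ω
Parallel: admittances add. Y = 1/R + jωC
Y = (0.00208 + j0.00864) S
|Y| = 0.00888 S → |Z| = 1/|Y| = 113 Ω, ∠Z = −∠Y = -76.4°

8.88 mS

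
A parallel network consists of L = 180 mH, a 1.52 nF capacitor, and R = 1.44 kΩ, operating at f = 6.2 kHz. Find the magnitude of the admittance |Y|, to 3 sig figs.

699 μS

ω = 2πf = 38960 rad/s
X_L = ωL = 7010 Ω
X_C = 1/(ωC) = 16900 Ω
Parallel: admittances add. Y = 1/R + 1/(jωL) + jωC
Y = (0.000694 − j8.34e-05) S
|Y| = 0.000699 S → |Z| = 1/|Y| = 1430 Ω, ∠Z = −∠Y = 6.85°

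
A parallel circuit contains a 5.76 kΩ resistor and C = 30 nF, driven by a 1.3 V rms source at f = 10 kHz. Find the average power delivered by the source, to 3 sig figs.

ω = 2πf = 62830 rad/s
X_C = 1/(ωC) = 531 Ω
Parallel: admittances add. Y = 1/R + jωC
Y = (0.000174 + j0.00188) S
|Y| = 0.00189 S → |Z| = 1/|Y| = 528 Ω, ∠Z = −∠Y = -84.7°
I = V/|Z| = 2.46 mA
P = VI cos φ = 1.3 × 0.00246 × cos(-84.7°) = 293 μW

293 μW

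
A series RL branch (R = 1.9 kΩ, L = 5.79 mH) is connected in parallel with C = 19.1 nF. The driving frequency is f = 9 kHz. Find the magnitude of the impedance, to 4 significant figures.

896.1 Ω

ω = 2πf = 56550 rad/s
X_L = ωL = 327.4 Ω
X_C = 1/(ωC) = 925.9 Ω
Branch 1 (R+jX_L): Z₁ = 1900 + j327.4 Ω, |Z₁| = 1928 Ω
Branch 2 (−jX_C): Z₂ = −j925.9 Ω
Parallel: Z = Z₁Z₂/(Z₁+Z₂), |Z| = 896.1 Ω, ∠Z = -62.74°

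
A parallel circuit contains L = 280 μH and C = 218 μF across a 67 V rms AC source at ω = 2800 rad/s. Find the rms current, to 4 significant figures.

44.56 A

X_L = ωL = 0.7840 Ω
X_C = 1/(ωC) = 1.638 Ω
Parallel: admittances add. Y = 1/(jωL) + jωC
Y = (0 − j0.6651) S
|Y| = 0.6651 S → |Z| = 1/|Y| = 1.504 Ω, ∠Z = −∠Y = 90.00°
I = V/|Z| = 67/1.504 = 44.56 A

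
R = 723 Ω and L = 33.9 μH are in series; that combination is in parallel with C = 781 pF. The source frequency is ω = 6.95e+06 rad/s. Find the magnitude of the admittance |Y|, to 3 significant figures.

X_L = ωL = 236 Ω
X_C = 1/(ωC) = 184 Ω
Branch 1 (R+jX_L): Z₁ = 723 + j236 Ω, |Z₁| = 760 Ω
Branch 2 (−jX_C): Z₂ = −j184 Ω
Parallel: Z = Z₁Z₂/(Z₁+Z₂), |Z| = 193 Ω, ∠Z = -76.0°
|Y| = 1/|Z| = 5.17 mS

5.17 mS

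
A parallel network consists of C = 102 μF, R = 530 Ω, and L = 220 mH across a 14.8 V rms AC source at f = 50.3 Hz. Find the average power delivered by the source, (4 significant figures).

ω = 2πf = 316.0 rad/s
X_L = ωL = 69.53 Ω
X_C = 1/(ωC) = 31.02 Ω
Parallel: admittances add. Y = 1/R + 1/(jωL) + jωC
Y = (0.001887 + j0.01785) S
|Y| = 0.01795 S → |Z| = 1/|Y| = 55.70 Ω, ∠Z = −∠Y = -83.97°
I = V/|Z| = 265.7 mA
P = VI cos φ = 14.8 × 0.2657 × cos(-83.97°) = 413.3 mW

413.3 mW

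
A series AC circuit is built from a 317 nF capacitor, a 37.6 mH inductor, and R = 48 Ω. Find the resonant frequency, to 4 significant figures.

1.458 kHz

ω₀ = 1/√(LC) = 1/√(0.0376 × 3.17e-07) = 9160 rad/s
f₀ = ω₀/(2π) = 1.458 kHz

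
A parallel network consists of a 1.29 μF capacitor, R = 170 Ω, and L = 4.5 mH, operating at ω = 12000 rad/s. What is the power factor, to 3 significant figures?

X_L = ωL = 54.0 Ω
X_C = 1/(ωC) = 64.6 Ω
Parallel: admittances add. Y = 1/R + 1/(jωL) + jωC
Y = (0.00588 − j0.00304) S
|Y| = 0.00662 S → |Z| = 1/|Y| = 151 Ω, ∠Z = −∠Y = 27.3°
cos φ = cos(27.3°) = 0.888

0.888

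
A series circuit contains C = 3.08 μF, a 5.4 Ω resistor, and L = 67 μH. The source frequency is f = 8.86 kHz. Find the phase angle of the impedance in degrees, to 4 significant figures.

ω = 2πf = 55670 rad/s
X_L = ωL = 3.730 Ω
X_C = 1/(ωC) = 5.832 Ω
Net reactance X = X_L − X_C = -2.102 Ω
Z = 5.400 − j2.102 Ω
|Z| = √(5.400² + 2.102²) = 5.795 Ω
∠Z = arctan(-2.102/5.400) = -21.27°

-21.27°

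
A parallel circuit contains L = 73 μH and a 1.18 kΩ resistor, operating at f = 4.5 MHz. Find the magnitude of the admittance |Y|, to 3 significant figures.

ω = 2πf = 2.827e+07 rad/s
X_L = ωL = 2060 Ω
Parallel: admittances add. Y = 1/R + 1/(jωL)
Y = (0.000847 − j0.000484) S
|Y| = 0.000976 S → |Z| = 1/|Y| = 1020 Ω, ∠Z = −∠Y = 29.8°

976 μS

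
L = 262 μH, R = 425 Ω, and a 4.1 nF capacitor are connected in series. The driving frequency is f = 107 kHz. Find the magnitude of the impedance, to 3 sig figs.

464 Ω

ω = 2πf = 672300 rad/s
X_L = ωL = 176 Ω
X_C = 1/(ωC) = 363 Ω
Net reactance X = X_L − X_C = -187 Ω
Z = 425 − j187 Ω
|Z| = √(425² + 187²) = 464 Ω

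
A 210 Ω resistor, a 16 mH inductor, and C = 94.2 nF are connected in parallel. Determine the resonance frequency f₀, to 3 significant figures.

ω₀ = 1/√(LC) = 1/√(0.016 × 9.42e-08) = 25760 rad/s
f₀ = ω₀/(2π) = 4.10 kHz

4.10 kHz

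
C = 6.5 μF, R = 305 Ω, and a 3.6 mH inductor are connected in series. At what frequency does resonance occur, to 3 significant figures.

1.04 kHz

ω₀ = 1/√(LC) = 1/√(0.0036 × 6.5e-06) = 6537 rad/s
f₀ = ω₀/(2π) = 1.04 kHz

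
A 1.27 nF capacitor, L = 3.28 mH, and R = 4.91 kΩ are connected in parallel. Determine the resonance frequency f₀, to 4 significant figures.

77.98 kHz

ω₀ = 1/√(LC) = 1/√(0.00328 × 1.27e-09) = 490000 rad/s
f₀ = ω₀/(2π) = 77.98 kHz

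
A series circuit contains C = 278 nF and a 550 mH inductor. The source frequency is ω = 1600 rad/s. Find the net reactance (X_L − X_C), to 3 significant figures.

-1370 Ω

X_L = ωL = 880 Ω
X_C = 1/(ωC) = 2250 Ω
X = 880 − 2250 = -1370 Ω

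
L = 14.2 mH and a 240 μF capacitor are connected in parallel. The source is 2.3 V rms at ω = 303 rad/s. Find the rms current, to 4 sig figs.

367.3 mA

X_L = ωL = 4.303 Ω
X_C = 1/(ωC) = 13.75 Ω
Parallel: admittances add. Y = 1/(jωL) + jωC
Y = (0 − j0.1597) S
|Y| = 0.1597 S → |Z| = 1/|Y| = 6.262 Ω, ∠Z = −∠Y = 90.00°
I = V/|Z| = 2.3/6.262 = 367.3 mA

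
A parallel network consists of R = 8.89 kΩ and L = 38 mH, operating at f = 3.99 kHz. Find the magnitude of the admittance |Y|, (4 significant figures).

1.056 mS

ω = 2πf = 25070 rad/s
X_L = ωL = 952.7 Ω
Parallel: admittances add. Y = 1/R + 1/(jωL)
Y = (0.0001125 − j0.001050) S
|Y| = 0.001056 S → |Z| = 1/|Y| = 947.2 Ω, ∠Z = −∠Y = 83.88°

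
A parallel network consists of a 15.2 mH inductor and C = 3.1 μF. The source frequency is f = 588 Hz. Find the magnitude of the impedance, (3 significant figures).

157 Ω

ω = 2πf = 3695 rad/s
X_L = ωL = 56.2 Ω
X_C = 1/(ωC) = 87.3 Ω
Parallel: admittances add. Y = 1/(jωL) + jωC
Y = (0 − j0.00635) S
|Y| = 0.00635 S → |Z| = 1/|Y| = 157 Ω, ∠Z = −∠Y = 90.0°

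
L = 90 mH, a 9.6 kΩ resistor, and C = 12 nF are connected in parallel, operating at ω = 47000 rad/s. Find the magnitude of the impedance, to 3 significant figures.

2910 Ω

X_L = ωL = 4230 Ω
X_C = 1/(ωC) = 1770 Ω
Parallel: admittances add. Y = 1/R + 1/(jωL) + jωC
Y = (0.000104 + j0.000328) S
|Y| = 0.000344 S → |Z| = 1/|Y| = 2910 Ω, ∠Z = −∠Y = -72.4°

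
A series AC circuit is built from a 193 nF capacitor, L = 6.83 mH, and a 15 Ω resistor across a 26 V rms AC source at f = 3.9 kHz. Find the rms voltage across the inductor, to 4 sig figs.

ω = 2πf = 24500 rad/s
X_L = ωL = 167.4 Ω
X_C = 1/(ωC) = 211.4 Ω
Net reactance X = X_L − X_C = -44.08 Ω
Z = 15.00 − j44.08 Ω
|Z| = √(15.00² + 44.08²) = 46.56 Ω
I = V/|Z| = 558.4 mA
V_L = I·|Z_L| = 0.5584 × 167.4 = 93.46 V

93.46 V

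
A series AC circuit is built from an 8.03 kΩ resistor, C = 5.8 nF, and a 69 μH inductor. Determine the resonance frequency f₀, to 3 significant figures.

ω₀ = 1/√(LC) = 1/√(6.9e-05 × 5.8e-09) = 1.581e+06 rad/s
f₀ = ω₀/(2π) = 252 kHz

252 kHz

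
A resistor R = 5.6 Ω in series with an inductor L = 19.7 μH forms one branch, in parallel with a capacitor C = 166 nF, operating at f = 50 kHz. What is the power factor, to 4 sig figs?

ω = 2πf = 314200 rad/s
X_L = ωL = 6.189 Ω
X_C = 1/(ωC) = 19.18 Ω
Branch 1 (R+jX_L): Z₁ = 5.600 + j6.189 Ω, |Z₁| = 8.346 Ω
Branch 2 (−jX_C): Z₂ = −j19.18 Ω
Parallel: Z = Z₁Z₂/(Z₁+Z₂), |Z| = 11.32 Ω, ∠Z = 24.53°
cos φ = cos(24.53°) = 0.9097

0.9097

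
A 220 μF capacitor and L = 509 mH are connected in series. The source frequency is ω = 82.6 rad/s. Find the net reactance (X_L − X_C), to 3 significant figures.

X_L = ωL = 42.0 Ω
X_C = 1/(ωC) = 55.0 Ω
X = 42.0 − 55.0 = -13.0 Ω

-13.0 Ω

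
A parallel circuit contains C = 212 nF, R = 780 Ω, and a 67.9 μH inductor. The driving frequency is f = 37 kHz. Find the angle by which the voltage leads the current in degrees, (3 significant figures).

ω = 2πf = 232500 rad/s
X_L = ωL = 15.8 Ω
X_C = 1/(ωC) = 20.3 Ω
Parallel: admittances add. Y = 1/R + 1/(jωL) + jωC
Y = (0.00128 − j0.0141) S
|Y| = 0.0141 S → |Z| = 1/|Y| = 70.8 Ω, ∠Z = −∠Y = 84.8°

84.8°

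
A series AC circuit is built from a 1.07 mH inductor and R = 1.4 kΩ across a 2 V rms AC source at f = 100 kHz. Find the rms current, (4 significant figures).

1.288 mA

ω = 2πf = 628300 rad/s
X_L = ωL = 672.3 Ω
Z = 1400 + j672.3 Ω
|Z| = √(1400² + 672.3²) = 1553 Ω
I = V/|Z| = 2/1553 = 1.288 mA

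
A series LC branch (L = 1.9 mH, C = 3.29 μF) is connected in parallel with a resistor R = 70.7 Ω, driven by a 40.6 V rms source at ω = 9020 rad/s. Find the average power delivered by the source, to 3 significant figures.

23.3 W

X_L = ωL = 17.1 Ω
X_C = 1/(ωC) = 33.7 Ω
Branch 1: Z₁ = R = 70.7 Ω
Branch 2 (series LC): Z₂ = j(X_L − X_C) = −j16.6 Ω
Parallel: Z = Z₁Z₂/(Z₁+Z₂), |Z| = 16.1 Ω, ∠Z = -76.8°
I = V/|Z| = 2.52 A
P = VI cos φ = 40.6 × 2.52 × cos(-76.8°) = 23.3 W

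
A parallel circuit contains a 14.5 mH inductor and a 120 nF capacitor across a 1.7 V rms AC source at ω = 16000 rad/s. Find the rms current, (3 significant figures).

X_L = ωL = 232 Ω
X_C = 1/(ωC) = 521 Ω
Parallel: admittances add. Y = 1/(jωL) + jωC
Y = (0 − j0.00239) S
|Y| = 0.00239 S → |Z| = 1/|Y| = 418 Ω, ∠Z = −∠Y = 90.0°
I = V/|Z| = 1.7/418 = 4.06 mA

4.06 mA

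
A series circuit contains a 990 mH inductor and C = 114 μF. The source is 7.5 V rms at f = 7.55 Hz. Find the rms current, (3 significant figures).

54.4 mA

ω = 2πf = 47.44 rad/s
X_L = ωL = 47.0 Ω
X_C = 1/(ωC) = 185 Ω
Net reactance X = X_L − X_C = -138 Ω
Z = − j138 Ω
|Z| = √(0² + 138²) = 138 Ω
I = V/|Z| = 7.5/138 = 54.4 mA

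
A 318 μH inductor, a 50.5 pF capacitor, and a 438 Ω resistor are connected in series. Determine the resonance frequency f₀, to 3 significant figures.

1.26 MHz

ω₀ = 1/√(LC) = 1/√(0.000318 × 5.05e-11) = 7.891e+06 rad/s
f₀ = ω₀/(2π) = 1.26 MHz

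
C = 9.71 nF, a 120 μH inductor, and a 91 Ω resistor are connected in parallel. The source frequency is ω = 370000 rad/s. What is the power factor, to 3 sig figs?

0.502

X_L = ωL = 44.4 Ω
X_C = 1/(ωC) = 278 Ω
Parallel: admittances add. Y = 1/R + 1/(jωL) + jωC
Y = (0.0110 − j0.0189) S
|Y| = 0.0219 S → |Z| = 1/|Y| = 45.7 Ω, ∠Z = −∠Y = 59.9°
cos φ = cos(59.9°) = 0.502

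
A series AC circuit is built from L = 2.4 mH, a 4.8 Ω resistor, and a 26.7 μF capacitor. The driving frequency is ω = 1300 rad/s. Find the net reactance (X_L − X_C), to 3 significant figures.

-25.7 Ω

X_L = ωL = 3.12 Ω
X_C = 1/(ωC) = 28.8 Ω
X = 3.12 − 28.8 = -25.7 Ω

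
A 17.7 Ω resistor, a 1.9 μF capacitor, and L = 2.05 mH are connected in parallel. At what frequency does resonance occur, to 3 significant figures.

ω₀ = 1/√(LC) = 1/√(0.00205 × 1.9e-06) = 16020 rad/s
f₀ = ω₀/(2π) = 2.55 kHz

2.55 kHz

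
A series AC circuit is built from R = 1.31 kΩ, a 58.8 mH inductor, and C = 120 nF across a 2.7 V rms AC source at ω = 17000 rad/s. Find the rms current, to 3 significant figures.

1.92 mA

X_L = ωL = 1000 Ω
X_C = 1/(ωC) = 490 Ω
Net reactance X = X_L − X_C = 509 Ω
Z = 1310 + j509 Ω
|Z| = √(1310² + 509²) = 1410 Ω
I = V/|Z| = 2.7/1410 = 1.92 mA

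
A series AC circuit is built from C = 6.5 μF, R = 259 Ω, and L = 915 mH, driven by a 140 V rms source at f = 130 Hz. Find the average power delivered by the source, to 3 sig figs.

13.4 W

ω = 2πf = 816.8 rad/s
X_L = ωL = 747 Ω
X_C = 1/(ωC) = 188 Ω
Net reactance X = X_L − X_C = 559 Ω
Z = 259 + j559 Ω
|Z| = √(259² + 559²) = 616 Ω
∠Z = arctan(559/259) = 65.1°
I = V/|Z| = 227 mA
P = VI cos φ = 140 × 0.227 × cos(65.1°) = 13.4 W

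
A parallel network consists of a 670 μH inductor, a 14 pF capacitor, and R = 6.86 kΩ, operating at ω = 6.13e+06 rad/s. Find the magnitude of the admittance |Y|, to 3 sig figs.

215 μS

X_L = ωL = 4110 Ω
X_C = 1/(ωC) = 11700 Ω
Parallel: admittances add. Y = 1/R + 1/(jωL) + jωC
Y = (0.000146 − j0.000158) S
|Y| = 0.000215 S → |Z| = 1/|Y| = 4660 Ω, ∠Z = −∠Y = 47.2°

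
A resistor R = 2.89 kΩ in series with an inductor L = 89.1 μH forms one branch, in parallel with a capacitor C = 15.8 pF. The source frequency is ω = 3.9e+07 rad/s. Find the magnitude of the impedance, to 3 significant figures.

X_L = ωL = 3470 Ω
X_C = 1/(ωC) = 1620 Ω
Branch 1 (R+jX_L): Z₁ = 2890 + j3470 Ω, |Z₁| = 4520 Ω
Branch 2 (−jX_C): Z₂ = −j1620 Ω
Parallel: Z = Z₁Z₂/(Z₁+Z₂), |Z| = 2140 Ω, ∠Z = -72.4°

2140 Ω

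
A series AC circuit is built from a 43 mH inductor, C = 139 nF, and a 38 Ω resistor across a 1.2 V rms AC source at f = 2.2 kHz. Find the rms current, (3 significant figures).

14.4 mA

ω = 2πf = 13820 rad/s
X_L = ωL = 594 Ω
X_C = 1/(ωC) = 520 Ω
Net reactance X = X_L − X_C = 73.9 Ω
Z = 38.0 + j73.9 Ω
|Z| = √(38.0² + 73.9²) = 83.1 Ω
I = V/|Z| = 1.2/83.1 = 14.4 mA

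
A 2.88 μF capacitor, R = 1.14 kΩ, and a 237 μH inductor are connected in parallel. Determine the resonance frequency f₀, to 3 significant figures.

ω₀ = 1/√(LC) = 1/√(0.000237 × 2.88e-06) = 38280 rad/s
f₀ = ω₀/(2π) = 6.09 kHz

6.09 kHz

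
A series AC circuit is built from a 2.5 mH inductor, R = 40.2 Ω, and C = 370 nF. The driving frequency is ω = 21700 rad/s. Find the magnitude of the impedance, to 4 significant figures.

80.98 Ω

X_L = ωL = 54.25 Ω
X_C = 1/(ωC) = 124.5 Ω
Net reactance X = X_L − X_C = -70.30 Ω
Z = 40.20 − j70.30 Ω
|Z| = √(40.20² + 70.30²) = 80.98 Ω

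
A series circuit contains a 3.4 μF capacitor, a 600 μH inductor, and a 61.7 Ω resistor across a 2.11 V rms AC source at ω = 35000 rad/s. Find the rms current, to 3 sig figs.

33.5 mA

X_L = ωL = 21.0 Ω
X_C = 1/(ωC) = 8.40 Ω
Net reactance X = X_L − X_C = 12.6 Ω
Z = 61.7 + j12.6 Ω
|Z| = √(61.7² + 12.6²) = 63.0 Ω
I = V/|Z| = 2.11/63.0 = 33.5 mA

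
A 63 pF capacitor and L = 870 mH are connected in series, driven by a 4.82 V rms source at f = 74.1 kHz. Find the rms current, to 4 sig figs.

12.99 μA

ω = 2πf = 465600 rad/s
X_L = ωL = 405100 Ω
X_C = 1/(ωC) = 34090 Ω
Net reactance X = X_L − X_C = 371000 Ω
Z = j371000 Ω
|Z| = √(0² + 371000²) = 371000 Ω
I = V/|Z| = 4.82/371000 = 12.99 μA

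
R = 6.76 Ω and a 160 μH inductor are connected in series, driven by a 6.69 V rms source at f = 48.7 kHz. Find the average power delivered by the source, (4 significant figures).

123.9 mW

ω = 2πf = 306000 rad/s
X_L = ωL = 48.96 Ω
Z = 6.760 + j48.96 Ω
|Z| = √(6.760² + 48.96²) = 49.42 Ω
∠Z = arctan(48.96/6.760) = 82.14°
I = V/|Z| = 135.4 mA
P = VI cos φ = 6.69 × 0.1354 × cos(82.14°) = 123.9 mW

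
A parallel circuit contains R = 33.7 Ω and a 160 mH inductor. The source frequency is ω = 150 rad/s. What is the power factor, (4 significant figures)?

0.5801

X_L = ωL = 24.00 Ω
Parallel: admittances add. Y = 1/R + 1/(jωL)
Y = (0.02967 − j0.04167) S
|Y| = 0.05115 S → |Z| = 1/|Y| = 19.55 Ω, ∠Z = −∠Y = 54.54°
cos φ = cos(54.54°) = 0.5801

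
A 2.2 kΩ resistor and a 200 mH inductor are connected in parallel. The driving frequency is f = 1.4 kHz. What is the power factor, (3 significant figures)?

0.625

ω = 2πf = 8796 rad/s
X_L = ωL = 1760 Ω
Parallel: admittances add. Y = 1/R + 1/(jωL)
Y = (0.000455 − j0.000568) S
|Y| = 0.000728 S → |Z| = 1/|Y| = 1370 Ω, ∠Z = −∠Y = 51.4°
cos φ = cos(51.4°) = 0.625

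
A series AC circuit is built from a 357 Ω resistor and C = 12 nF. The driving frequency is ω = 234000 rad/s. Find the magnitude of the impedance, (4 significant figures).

504.3 Ω

X_C = 1/(ωC) = 356.1 Ω
Z = 357.0 − j356.1 Ω
|Z| = √(357.0² + 356.1²) = 504.3 Ω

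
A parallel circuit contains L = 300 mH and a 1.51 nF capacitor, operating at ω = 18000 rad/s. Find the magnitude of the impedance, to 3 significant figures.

X_L = ωL = 5400 Ω
X_C = 1/(ωC) = 36800 Ω
Parallel: admittances add. Y = 1/(jωL) + jωC
Y = (0 − j0.000158) S
|Y| = 0.000158 S → |Z| = 1/|Y| = 6330 Ω, ∠Z = −∠Y = 90.0°

6330 Ω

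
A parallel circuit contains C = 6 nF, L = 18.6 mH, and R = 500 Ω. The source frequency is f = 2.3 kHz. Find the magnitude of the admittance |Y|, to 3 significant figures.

4.15 mS

ω = 2πf = 14450 rad/s
X_L = ωL = 269 Ω
X_C = 1/(ωC) = 11500 Ω
Parallel: admittances add. Y = 1/R + 1/(jωL) + jωC
Y = (0.00200 − j0.00363) S
|Y| = 0.00415 S → |Z| = 1/|Y| = 241 Ω, ∠Z = −∠Y = 61.2°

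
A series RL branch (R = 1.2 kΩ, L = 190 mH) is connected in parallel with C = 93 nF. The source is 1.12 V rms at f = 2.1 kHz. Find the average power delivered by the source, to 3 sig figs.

ω = 2πf = 13190 rad/s
X_L = ωL = 2510 Ω
X_C = 1/(ωC) = 815 Ω
Branch 1 (R+jX_L): Z₁ = 1200 + j2510 Ω, |Z₁| = 2780 Ω
Branch 2 (−jX_C): Z₂ = −j815 Ω
Parallel: Z = Z₁Z₂/(Z₁+Z₂), |Z| = 1090 Ω, ∠Z = -80.2°
I = V/|Z| = 1.03 mA
P = VI cos φ = 1.12 × 0.00103 × cos(-80.2°) = 195 μW

195 μW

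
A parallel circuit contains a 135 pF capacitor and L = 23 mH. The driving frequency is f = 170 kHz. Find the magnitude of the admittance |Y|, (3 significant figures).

ω = 2πf = 1.068e+06 rad/s
X_L = ωL = 24600 Ω
X_C = 1/(ωC) = 6930 Ω
Parallel: admittances add. Y = 1/(jωL) + jωC
Y = (0 + j0.000103) S
|Y| = 0.000103 S → |Z| = 1/|Y| = 9660 Ω, ∠Z = −∠Y = -90.0°

103 μS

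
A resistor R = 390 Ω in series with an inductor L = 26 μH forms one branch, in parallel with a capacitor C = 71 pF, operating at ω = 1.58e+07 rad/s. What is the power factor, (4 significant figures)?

X_L = ωL = 410.8 Ω
X_C = 1/(ωC) = 891.4 Ω
Branch 1 (R+jX_L): Z₁ = 390.0 + j410.8 Ω, |Z₁| = 566.4 Ω
Branch 2 (−jX_C): Z₂ = −j891.4 Ω
Parallel: Z = Z₁Z₂/(Z₁+Z₂), |Z| = 815.8 Ω, ∠Z = 7.430°
cos φ = cos(7.430°) = 0.9916

0.9916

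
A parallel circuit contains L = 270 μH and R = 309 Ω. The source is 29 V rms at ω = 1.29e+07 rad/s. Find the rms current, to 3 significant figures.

94.2 mA

X_L = ωL = 3480 Ω
Parallel: admittances add. Y = 1/R + 1/(jωL)
Y = (0.00324 − j0.000287) S
|Y| = 0.00325 S → |Z| = 1/|Y| = 308 Ω, ∠Z = −∠Y = 5.07°
I = V/|Z| = 29/308 = 94.2 mA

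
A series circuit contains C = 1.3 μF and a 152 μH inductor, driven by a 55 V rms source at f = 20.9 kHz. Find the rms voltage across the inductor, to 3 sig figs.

ω = 2πf = 131300 rad/s
X_L = ωL = 20.0 Ω
X_C = 1/(ωC) = 5.86 Ω
Net reactance X = X_L − X_C = 14.1 Ω
Z = j14.1 Ω
|Z| = √(0² + 14.1²) = 14.1 Ω
I = V/|Z| = 3.90 A
V_L = I·|Z_L| = 3.90 × 20.0 = 77.8 V

77.8 V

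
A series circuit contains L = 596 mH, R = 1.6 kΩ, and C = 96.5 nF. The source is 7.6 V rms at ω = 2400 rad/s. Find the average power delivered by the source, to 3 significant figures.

8.48 mW

X_L = ωL = 1430 Ω
X_C = 1/(ωC) = 4320 Ω
Net reactance X = X_L − X_C = -2890 Ω
Z = 1600 − j2890 Ω
|Z| = √(1600² + 2890²) = 3300 Ω
∠Z = arctan(-2890/1600) = -61.0°
I = V/|Z| = 2.30 mA
P = VI cos φ = 7.6 × 0.00230 × cos(-61.0°) = 8.48 mW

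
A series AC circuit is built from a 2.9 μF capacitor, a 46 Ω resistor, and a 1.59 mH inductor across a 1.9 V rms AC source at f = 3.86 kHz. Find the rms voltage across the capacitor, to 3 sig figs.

ω = 2πf = 24250 rad/s
X_L = ωL = 38.6 Ω
X_C = 1/(ωC) = 14.2 Ω
Net reactance X = X_L − X_C = 24.3 Ω
Z = 46.0 + j24.3 Ω
|Z| = √(46.0² + 24.3²) = 52.0 Ω
I = V/|Z| = 36.5 mA
V_C = I·|Z_C| = 0.0365 × 14.2 = 0.519 V

0.519 V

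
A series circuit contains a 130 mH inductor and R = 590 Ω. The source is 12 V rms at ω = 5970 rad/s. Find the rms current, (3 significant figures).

X_L = ωL = 776 Ω
Z = 590 + j776 Ω
|Z| = √(590² + 776²) = 975 Ω
I = V/|Z| = 12/975 = 12.3 mA

12.3 mA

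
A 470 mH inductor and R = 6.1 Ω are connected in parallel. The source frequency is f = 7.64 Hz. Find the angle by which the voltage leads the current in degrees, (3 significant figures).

15.1°

ω = 2πf = 48.00 rad/s
X_L = ωL = 22.6 Ω
Parallel: admittances add. Y = 1/R + 1/(jωL)
Y = (0.164 − j0.0443) S
|Y| = 0.170 S → |Z| = 1/|Y| = 5.89 Ω, ∠Z = −∠Y = 15.1°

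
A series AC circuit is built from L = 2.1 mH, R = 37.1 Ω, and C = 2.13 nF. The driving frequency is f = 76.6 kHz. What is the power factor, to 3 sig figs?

0.725

ω = 2πf = 481300 rad/s
X_L = ωL = 1010 Ω
X_C = 1/(ωC) = 975 Ω
Net reactance X = X_L − X_C = 35.2 Ω
Z = 37.1 + j35.2 Ω
|Z| = √(37.1² + 35.2²) = 51.2 Ω
∠Z = arctan(35.2/37.1) = 43.5°
cos φ = cos(43.5°) = 0.725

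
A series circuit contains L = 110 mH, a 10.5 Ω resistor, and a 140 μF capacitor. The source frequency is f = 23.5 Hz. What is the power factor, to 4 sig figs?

ω = 2πf = 147.7 rad/s
X_L = ωL = 16.24 Ω
X_C = 1/(ωC) = 48.38 Ω
Net reactance X = X_L − X_C = -32.13 Ω
Z = 10.50 − j32.13 Ω
|Z| = √(10.50² + 32.13²) = 33.81 Ω
∠Z = arctan(-32.13/10.50) = -71.90°
cos φ = cos(-71.90°) = 0.3106

0.3106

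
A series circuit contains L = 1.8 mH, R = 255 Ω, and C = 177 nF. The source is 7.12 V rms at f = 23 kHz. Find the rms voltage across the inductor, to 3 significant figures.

5.49 V

ω = 2πf = 144500 rad/s
X_L = ωL = 260 Ω
X_C = 1/(ωC) = 39.1 Ω
Net reactance X = X_L − X_C = 221 Ω
Z = 255 + j221 Ω
|Z| = √(255² + 221²) = 337 Ω
I = V/|Z| = 21.1 mA
V_L = I·|Z_L| = 0.0211 × 260 = 5.49 V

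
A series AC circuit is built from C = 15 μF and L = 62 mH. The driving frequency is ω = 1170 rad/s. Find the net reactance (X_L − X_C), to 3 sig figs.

X_L = ωL = 72.5 Ω
X_C = 1/(ωC) = 57.0 Ω
X = 72.5 − 57.0 = 15.6 Ω

15.6 Ω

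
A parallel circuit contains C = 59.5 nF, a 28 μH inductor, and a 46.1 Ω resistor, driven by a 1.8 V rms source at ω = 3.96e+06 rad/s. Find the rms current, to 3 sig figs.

410 mA

X_L = ωL = 111 Ω
X_C = 1/(ωC) = 4.24 Ω
Parallel: admittances add. Y = 1/R + 1/(jωL) + jωC
Y = (0.0217 + j0.227) S
|Y| = 0.228 S → |Z| = 1/|Y| = 4.39 Ω, ∠Z = −∠Y = -84.5°
I = V/|Z| = 1.8/4.39 = 410 mA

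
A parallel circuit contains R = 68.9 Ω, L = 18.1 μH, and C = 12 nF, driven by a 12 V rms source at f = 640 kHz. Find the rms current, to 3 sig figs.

449 mA

ω = 2πf = 4.021e+06 rad/s
X_L = ωL = 72.8 Ω
X_C = 1/(ωC) = 20.7 Ω
Parallel: admittances add. Y = 1/R + 1/(jωL) + jωC
Y = (0.0145 + j0.0345) S
|Y| = 0.0374 S → |Z| = 1/|Y| = 26.7 Ω, ∠Z = −∠Y = -67.2°
I = V/|Z| = 12/26.7 = 449 mA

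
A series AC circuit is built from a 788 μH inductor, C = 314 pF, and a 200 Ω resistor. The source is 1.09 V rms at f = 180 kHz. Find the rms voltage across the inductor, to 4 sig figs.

0.5020 V

ω = 2πf = 1.131e+06 rad/s
X_L = ωL = 891.2 Ω
X_C = 1/(ωC) = 2816 Ω
Net reactance X = X_L − X_C = -1925 Ω
Z = 200.0 − j1925 Ω
|Z| = √(200.0² + 1925²) = 1935 Ω
I = V/|Z| = 563.3 μA
V_L = I·|Z_L| = 0.0005633 × 891.2 = 0.5020 V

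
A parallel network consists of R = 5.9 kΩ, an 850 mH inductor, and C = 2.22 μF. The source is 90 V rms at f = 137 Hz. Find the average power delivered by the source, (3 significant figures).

ω = 2πf = 860.8 rad/s
X_L = ωL = 732 Ω
X_C = 1/(ωC) = 523 Ω
Parallel: admittances add. Y = 1/R + 1/(jωL) + jωC
Y = (0.000169 + j0.000544) S
|Y| = 0.000570 S → |Z| = 1/|Y| = 1750 Ω, ∠Z = −∠Y = -72.7°
I = V/|Z| = 51.3 mA
P = VI cos φ = 90 × 0.0513 × cos(-72.7°) = 1.37 W

1.37 W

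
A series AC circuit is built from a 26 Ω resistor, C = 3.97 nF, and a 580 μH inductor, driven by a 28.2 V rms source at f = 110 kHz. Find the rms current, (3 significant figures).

ω = 2πf = 691200 rad/s
X_L = ωL = 401 Ω
X_C = 1/(ωC) = 364 Ω
Net reactance X = X_L − X_C = 36.4 Ω
Z = 26.0 + j36.4 Ω
|Z| = √(26.0² + 36.4²) = 44.7 Ω
I = V/|Z| = 28.2/44.7 = 630 mA

630 mA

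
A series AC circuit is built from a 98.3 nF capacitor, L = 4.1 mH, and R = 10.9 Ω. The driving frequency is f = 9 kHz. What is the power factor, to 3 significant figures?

0.205

ω = 2πf = 56550 rad/s
X_L = ωL = 232 Ω
X_C = 1/(ωC) = 180 Ω
Net reactance X = X_L − X_C = 52.0 Ω
Z = 10.9 + j52.0 Ω
|Z| = √(10.9² + 52.0²) = 53.1 Ω
∠Z = arctan(52.0/10.9) = 78.2°
cos φ = cos(78.2°) = 0.205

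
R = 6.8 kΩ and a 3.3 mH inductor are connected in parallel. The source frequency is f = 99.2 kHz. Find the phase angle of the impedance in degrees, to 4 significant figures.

ω = 2πf = 623300 rad/s
X_L = ωL = 2057 Ω
Parallel: admittances add. Y = 1/R + 1/(jωL)
Y = (0.0001471 − j0.0004862) S
|Y| = 0.0005079 S → |Z| = 1/|Y| = 1969 Ω, ∠Z = −∠Y = 73.17°

73.17°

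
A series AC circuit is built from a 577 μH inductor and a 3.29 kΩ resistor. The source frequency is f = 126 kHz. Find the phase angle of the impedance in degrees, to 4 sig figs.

7.905°

ω = 2πf = 791700 rad/s
X_L = ωL = 456.8 Ω
Z = 3290 + j456.8 Ω
|Z| = √(3290² + 456.8²) = 3322 Ω
∠Z = arctan(456.8/3290) = 7.905°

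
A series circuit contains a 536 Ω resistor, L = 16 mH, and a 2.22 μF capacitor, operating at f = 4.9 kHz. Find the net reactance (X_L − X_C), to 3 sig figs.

ω = 2πf = 30790 rad/s
X_L = ωL = 493 Ω
X_C = 1/(ωC) = 14.6 Ω
X = 493 − 14.6 = 478 Ω

478 Ω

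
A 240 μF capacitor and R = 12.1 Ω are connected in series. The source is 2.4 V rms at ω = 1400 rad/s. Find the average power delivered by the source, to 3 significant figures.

449 mW

X_C = 1/(ωC) = 2.98 Ω
Z = 12.1 − j2.98 Ω
|Z| = √(12.1² + 2.98²) = 12.5 Ω
∠Z = arctan(-2.98/12.1) = -13.8°
I = V/|Z| = 193 mA
P = VI cos φ = 2.4 × 0.193 × cos(-13.8°) = 449 mW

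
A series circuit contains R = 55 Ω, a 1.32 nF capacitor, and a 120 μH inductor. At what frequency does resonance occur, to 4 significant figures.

ω₀ = 1/√(LC) = 1/√(0.00012 × 1.32e-09) = 2.513e+06 rad/s
f₀ = ω₀/(2π) = 399.9 kHz

399.9 kHz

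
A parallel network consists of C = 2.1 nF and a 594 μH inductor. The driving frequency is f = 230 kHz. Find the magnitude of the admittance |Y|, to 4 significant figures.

1.870 mS

ω = 2πf = 1.445e+06 rad/s
X_L = ωL = 858.4 Ω
X_C = 1/(ωC) = 329.5 Ω
Parallel: admittances add. Y = 1/(jωL) + jωC
Y = (0 + j0.001870) S
|Y| = 0.001870 S → |Z| = 1/|Y| = 534.8 Ω, ∠Z = −∠Y = -90.00°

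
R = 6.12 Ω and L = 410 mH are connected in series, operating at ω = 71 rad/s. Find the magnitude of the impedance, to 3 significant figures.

X_L = ωL = 29.1 Ω
Z = 6.12 + j29.1 Ω
|Z| = √(6.12² + 29.1²) = 29.7 Ω

29.7 Ω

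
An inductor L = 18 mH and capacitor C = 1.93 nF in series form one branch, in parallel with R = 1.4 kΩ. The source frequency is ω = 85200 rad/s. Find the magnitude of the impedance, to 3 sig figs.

X_L = ωL = 1530 Ω
X_C = 1/(ωC) = 6080 Ω
Branch 1: Z₁ = R = 1400 Ω
Branch 2 (series LC): Z₂ = j(X_L − X_C) = −j4550 Ω
Parallel: Z = Z₁Z₂/(Z₁+Z₂), |Z| = 1340 Ω, ∠Z = -17.1°

1340 Ω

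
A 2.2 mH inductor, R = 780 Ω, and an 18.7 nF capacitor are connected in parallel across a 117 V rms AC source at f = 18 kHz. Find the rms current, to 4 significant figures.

ω = 2πf = 113100 rad/s
X_L = ωL = 248.8 Ω
X_C = 1/(ωC) = 472.8 Ω
Parallel: admittances add. Y = 1/R + 1/(jωL) + jωC
Y = (0.001282 − j0.001904) S
|Y| = 0.002296 S → |Z| = 1/|Y| = 435.6 Ω, ∠Z = −∠Y = 56.05°
I = V/|Z| = 117/435.6 = 268.6 mA

268.6 mA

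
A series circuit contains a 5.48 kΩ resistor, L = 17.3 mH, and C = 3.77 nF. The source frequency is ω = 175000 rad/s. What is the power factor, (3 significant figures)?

X_L = ωL = 3030 Ω
X_C = 1/(ωC) = 1520 Ω
Net reactance X = X_L − X_C = 1510 Ω
Z = 5480 + j1510 Ω
|Z| = √(5480² + 1510²) = 5680 Ω
∠Z = arctan(1510/5480) = 15.4°
cos φ = cos(15.4°) = 0.964

0.964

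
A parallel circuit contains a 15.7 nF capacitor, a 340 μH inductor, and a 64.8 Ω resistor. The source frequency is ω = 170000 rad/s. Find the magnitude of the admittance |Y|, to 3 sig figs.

X_L = ωL = 57.8 Ω
X_C = 1/(ωC) = 375 Ω
Parallel: admittances add. Y = 1/R + 1/(jωL) + jωC
Y = (0.0154 − j0.0146) S
|Y| = 0.0213 S → |Z| = 1/|Y| = 47.0 Ω, ∠Z = −∠Y = 43.5°

21.3 mS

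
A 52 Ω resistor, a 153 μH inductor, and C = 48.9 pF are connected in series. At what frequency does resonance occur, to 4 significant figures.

ω₀ = 1/√(LC) = 1/√(0.000153 × 4.89e-11) = 1.156e+07 rad/s
f₀ = ω₀/(2π) = 1.840 MHz

1.840 MHz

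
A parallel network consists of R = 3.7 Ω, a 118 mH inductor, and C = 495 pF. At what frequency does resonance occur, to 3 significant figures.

ω₀ = 1/√(LC) = 1/√(0.118 × 4.95e-10) = 130800 rad/s
f₀ = ω₀/(2π) = 20.8 kHz

20.8 kHz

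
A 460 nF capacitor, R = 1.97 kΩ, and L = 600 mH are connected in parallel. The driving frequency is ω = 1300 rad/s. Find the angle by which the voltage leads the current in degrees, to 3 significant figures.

X_L = ωL = 780 Ω
X_C = 1/(ωC) = 1670 Ω
Parallel: admittances add. Y = 1/R + 1/(jωL) + jωC
Y = (0.000508 − j0.000684) S
|Y| = 0.000852 S → |Z| = 1/|Y| = 1170 Ω, ∠Z = −∠Y = 53.4°

53.4°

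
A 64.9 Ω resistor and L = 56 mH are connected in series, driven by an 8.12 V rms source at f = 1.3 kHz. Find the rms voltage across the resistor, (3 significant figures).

1.14 V

ω = 2πf = 8168 rad/s
X_L = ωL = 457 Ω
Z = 64.9 + j457 Ω
|Z| = √(64.9² + 457²) = 462 Ω
I = V/|Z| = 17.6 mA
V_R = I·|Z_R| = 0.0176 × 64.9 = 1.14 V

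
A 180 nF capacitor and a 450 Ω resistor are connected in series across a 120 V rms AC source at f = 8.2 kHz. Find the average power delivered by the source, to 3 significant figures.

30.3 W

ω = 2πf = 51520 rad/s
X_C = 1/(ωC) = 108 Ω
Z = 450 − j108 Ω
|Z| = √(450² + 108²) = 463 Ω
∠Z = arctan(-108/450) = -13.5°
I = V/|Z| = 259 mA
P = VI cos φ = 120 × 0.259 × cos(-13.5°) = 30.3 W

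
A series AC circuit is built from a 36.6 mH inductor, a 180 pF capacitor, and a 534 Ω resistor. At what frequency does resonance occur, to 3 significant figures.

ω₀ = 1/√(LC) = 1/√(0.0366 × 1.8e-10) = 389600 rad/s
f₀ = ω₀/(2π) = 62.0 kHz

62.0 kHz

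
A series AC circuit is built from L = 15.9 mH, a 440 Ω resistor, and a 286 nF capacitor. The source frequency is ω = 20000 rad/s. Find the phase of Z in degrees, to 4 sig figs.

X_L = ωL = 318.0 Ω
X_C = 1/(ωC) = 174.8 Ω
Net reactance X = X_L − X_C = 143.2 Ω
Z = 440.0 + j143.2 Ω
|Z| = √(440.0² + 143.2²) = 462.7 Ω
∠Z = arctan(143.2/440.0) = 18.02°

18.02°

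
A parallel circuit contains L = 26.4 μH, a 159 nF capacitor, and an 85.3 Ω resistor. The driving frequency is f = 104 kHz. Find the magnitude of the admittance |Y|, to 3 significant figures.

ω = 2πf = 653500 rad/s
X_L = ωL = 17.3 Ω
X_C = 1/(ωC) = 9.62 Ω
Parallel: admittances add. Y = 1/R + 1/(jωL) + jωC
Y = (0.0117 + j0.0459) S
|Y| = 0.0474 S → |Z| = 1/|Y| = 21.1 Ω, ∠Z = −∠Y = -75.7°

47.4 mS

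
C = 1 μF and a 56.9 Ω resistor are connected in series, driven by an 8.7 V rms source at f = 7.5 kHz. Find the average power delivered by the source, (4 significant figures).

ω = 2πf = 47120 rad/s
X_C = 1/(ωC) = 21.22 Ω
Z = 56.90 − j21.22 Ω
|Z| = √(56.90² + 21.22²) = 60.73 Ω
∠Z = arctan(-21.22/56.90) = -20.45°
I = V/|Z| = 143.3 mA
P = VI cos φ = 8.7 × 0.1433 × cos(-20.45°) = 1.168 W

1.168 W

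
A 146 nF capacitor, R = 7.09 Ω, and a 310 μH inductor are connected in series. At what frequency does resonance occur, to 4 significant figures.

23.66 kHz

ω₀ = 1/√(LC) = 1/√(0.00031 × 1.46e-07) = 148600 rad/s
f₀ = ω₀/(2π) = 23.66 kHz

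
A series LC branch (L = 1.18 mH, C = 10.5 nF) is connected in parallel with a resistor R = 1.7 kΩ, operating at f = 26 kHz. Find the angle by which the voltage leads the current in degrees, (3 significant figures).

ω = 2πf = 163400 rad/s
X_L = ωL = 193 Ω
X_C = 1/(ωC) = 583 Ω
Branch 1: Z₁ = R = 1700 Ω
Branch 2 (series LC): Z₂ = j(X_L − X_C) = −j390 Ω
Parallel: Z = Z₁Z₂/(Z₁+Z₂), |Z| = 380 Ω, ∠Z = -77.1°

-77.1°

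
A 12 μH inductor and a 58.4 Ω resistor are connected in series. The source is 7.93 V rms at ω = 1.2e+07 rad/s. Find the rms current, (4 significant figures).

51.03 mA

X_L = ωL = 144.0 Ω
Z = 58.40 + j144.0 Ω
|Z| = √(58.40² + 144.0²) = 155.4 Ω
I = V/|Z| = 7.93/155.4 = 51.03 mA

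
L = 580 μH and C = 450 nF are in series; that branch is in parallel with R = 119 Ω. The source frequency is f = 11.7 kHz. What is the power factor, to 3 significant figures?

0.104

ω = 2πf = 73510 rad/s
X_L = ωL = 42.6 Ω
X_C = 1/(ωC) = 30.2 Ω
Branch 1: Z₁ = R = 119 Ω
Branch 2 (series LC): Z₂ = j(X_L − X_C) = j12.4 Ω
Parallel: Z = Z₁Z₂/(Z₁+Z₂), |Z| = 12.3 Ω, ∠Z = 84.0°
cos φ = cos(84.0°) = 0.104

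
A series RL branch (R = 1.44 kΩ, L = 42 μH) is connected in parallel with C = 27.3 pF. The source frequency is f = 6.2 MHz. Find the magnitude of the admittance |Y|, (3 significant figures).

ω = 2πf = 3.896e+07 rad/s
X_L = ωL = 1640 Ω
X_C = 1/(ωC) = 940 Ω
Branch 1 (R+jX_L): Z₁ = 1440 + j1640 Ω, |Z₁| = 2180 Ω
Branch 2 (−jX_C): Z₂ = −j940 Ω
Parallel: Z = Z₁Z₂/(Z₁+Z₂), |Z| = 1280 Ω, ∠Z = -67.1°
|Y| = 1/|Z| = 780 μS

780 μS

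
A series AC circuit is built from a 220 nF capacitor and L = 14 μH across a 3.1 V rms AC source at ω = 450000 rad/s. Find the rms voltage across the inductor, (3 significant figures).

X_L = ωL = 6.30 Ω
X_C = 1/(ωC) = 10.1 Ω
Net reactance X = X_L − X_C = -3.80 Ω
Z = − j3.80 Ω
|Z| = √(0² + 3.80²) = 3.80 Ω
I = V/|Z| = 816 mA
V_L = I·|Z_L| = 0.816 × 6.30 = 5.14 V

5.14 V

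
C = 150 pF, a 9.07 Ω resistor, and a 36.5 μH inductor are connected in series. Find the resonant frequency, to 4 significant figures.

ω₀ = 1/√(LC) = 1/√(3.65e-05 × 1.5e-10) = 1.351e+07 rad/s
f₀ = ω₀/(2π) = 2.151 MHz

2.151 MHz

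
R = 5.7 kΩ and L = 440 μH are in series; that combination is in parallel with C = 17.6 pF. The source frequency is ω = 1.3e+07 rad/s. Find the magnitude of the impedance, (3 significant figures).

6030 Ω

X_L = ωL = 5720 Ω
X_C = 1/(ωC) = 4370 Ω
Branch 1 (R+jX_L): Z₁ = 5700 + j5720 Ω, |Z₁| = 8080 Ω
Branch 2 (−jX_C): Z₂ = −j4370 Ω
Parallel: Z = Z₁Z₂/(Z₁+Z₂), |Z| = 6030 Ω, ∠Z = -58.2°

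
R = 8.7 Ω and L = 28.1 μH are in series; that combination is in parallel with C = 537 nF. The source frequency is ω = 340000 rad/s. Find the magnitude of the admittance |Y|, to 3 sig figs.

X_L = ωL = 9.55 Ω
X_C = 1/(ωC) = 5.48 Ω
Branch 1 (R+jX_L): Z₁ = 8.70 + j9.55 Ω, |Z₁| = 12.9 Ω
Branch 2 (−jX_C): Z₂ = −j5.48 Ω
Parallel: Z = Z₁Z₂/(Z₁+Z₂), |Z| = 7.37 Ω, ∠Z = -67.4°
|Y| = 1/|Z| = 136 mS

136 mS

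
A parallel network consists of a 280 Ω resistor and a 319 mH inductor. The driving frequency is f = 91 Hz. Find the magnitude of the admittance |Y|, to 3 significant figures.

ω = 2πf = 571.8 rad/s
X_L = ωL = 182 Ω
Parallel: admittances add. Y = 1/R + 1/(jωL)
Y = (0.00357 − j0.00548) S
|Y| = 0.00654 S → |Z| = 1/|Y| = 153 Ω, ∠Z = −∠Y = 56.9°

6.54 mS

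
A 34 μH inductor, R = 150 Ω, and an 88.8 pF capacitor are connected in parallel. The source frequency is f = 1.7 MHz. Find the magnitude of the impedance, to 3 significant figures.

ω = 2πf = 1.068e+07 rad/s
X_L = ωL = 363 Ω
X_C = 1/(ωC) = 1050 Ω
Parallel: admittances add. Y = 1/R + 1/(jωL) + jωC
Y = (0.00667 − j0.00181) S
|Y| = 0.00691 S → |Z| = 1/|Y| = 145 Ω, ∠Z = −∠Y = 15.1°

145 Ω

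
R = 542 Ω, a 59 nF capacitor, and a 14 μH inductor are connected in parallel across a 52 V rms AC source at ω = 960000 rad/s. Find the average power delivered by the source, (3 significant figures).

4.99 W

X_L = ωL = 13.4 Ω
X_C = 1/(ωC) = 17.7 Ω
Parallel: admittances add. Y = 1/R + 1/(jωL) + jωC
Y = (0.00185 − j0.0178) S
|Y| = 0.0179 S → |Z| = 1/|Y| = 56.0 Ω, ∠Z = −∠Y = 84.1°
I = V/|Z| = 929 mA
P = VI cos φ = 52 × 0.929 × cos(84.1°) = 4.99 W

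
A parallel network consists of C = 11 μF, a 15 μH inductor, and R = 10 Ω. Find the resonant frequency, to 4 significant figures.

ω₀ = 1/√(LC) = 1/√(1.5e-05 × 1.1e-05) = 77850 rad/s
f₀ = ω₀/(2π) = 12.39 kHz

12.39 kHz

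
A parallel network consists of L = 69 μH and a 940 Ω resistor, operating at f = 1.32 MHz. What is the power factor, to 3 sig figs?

ω = 2πf = 8.294e+06 rad/s
X_L = ωL = 572 Ω
Parallel: admittances add. Y = 1/R + 1/(jωL)
Y = (0.00106 − j0.00175) S
|Y| = 0.00205 S → |Z| = 1/|Y| = 489 Ω, ∠Z = −∠Y = 58.7°
cos φ = cos(58.7°) = 0.520

0.520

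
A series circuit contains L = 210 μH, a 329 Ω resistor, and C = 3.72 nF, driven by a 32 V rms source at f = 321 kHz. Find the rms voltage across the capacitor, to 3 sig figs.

9.72 V

ω = 2πf = 2.017e+06 rad/s
X_L = ωL = 424 Ω
X_C = 1/(ωC) = 133 Ω
Net reactance X = X_L − X_C = 290 Ω
Z = 329 + j290 Ω
|Z| = √(329² + 290²) = 439 Ω
I = V/|Z| = 72.9 mA
V_C = I·|Z_C| = 0.0729 × 133 = 9.72 V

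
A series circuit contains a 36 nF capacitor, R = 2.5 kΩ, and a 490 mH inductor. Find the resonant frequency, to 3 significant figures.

ω₀ = 1/√(LC) = 1/√(0.49 × 3.6e-08) = 7529 rad/s
f₀ = ω₀/(2π) = 1.20 kHz

1.20 kHz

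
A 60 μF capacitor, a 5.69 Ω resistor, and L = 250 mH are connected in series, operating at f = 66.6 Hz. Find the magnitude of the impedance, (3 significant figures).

65.0 Ω

ω = 2πf = 418.5 rad/s
X_L = ωL = 105 Ω
X_C = 1/(ωC) = 39.8 Ω
Net reactance X = X_L − X_C = 64.8 Ω
Z = 5.69 + j64.8 Ω
|Z| = √(5.69² + 64.8²) = 65.0 Ω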